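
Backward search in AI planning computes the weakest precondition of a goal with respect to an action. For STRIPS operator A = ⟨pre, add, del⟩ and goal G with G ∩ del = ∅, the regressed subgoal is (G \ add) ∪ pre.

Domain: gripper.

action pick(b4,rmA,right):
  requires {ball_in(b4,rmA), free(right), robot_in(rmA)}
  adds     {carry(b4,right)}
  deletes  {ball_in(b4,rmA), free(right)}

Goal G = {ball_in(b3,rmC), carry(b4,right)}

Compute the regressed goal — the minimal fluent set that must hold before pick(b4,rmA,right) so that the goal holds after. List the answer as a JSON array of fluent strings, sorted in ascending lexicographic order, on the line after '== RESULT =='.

Compute (G \ add) ∪ pre:
  G ∩ del = {}  (empty — regression defined)
  G \ add = {ball_in(b3,rmC), carry(b4,right)} \ {carry(b4,right)} = {ball_in(b3,rmC)}
  ∪ pre   = {ball_in(b3,rmC)} ∪ {ball_in(b4,rmA), free(right), robot_in(rmA)}
          = {ball_in(b3,rmC), ball_in(b4,rmA), free(right), robot_in(rmA)}

== RESULT ==
["ball_in(b3,rmC)", "ball_in(b4,rmA)", "free(right)", "robot_in(rmA)"]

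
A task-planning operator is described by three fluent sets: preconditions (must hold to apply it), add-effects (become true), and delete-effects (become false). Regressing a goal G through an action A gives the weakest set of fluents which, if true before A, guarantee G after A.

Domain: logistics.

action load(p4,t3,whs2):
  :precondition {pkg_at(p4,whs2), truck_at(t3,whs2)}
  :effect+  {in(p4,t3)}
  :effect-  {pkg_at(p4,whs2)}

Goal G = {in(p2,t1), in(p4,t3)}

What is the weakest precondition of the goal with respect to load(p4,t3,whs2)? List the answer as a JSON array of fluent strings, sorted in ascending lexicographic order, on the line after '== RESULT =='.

Regress:
  G ∩ del = {}  (empty — regression defined)
  G \ add = {in(p2,t1), in(p4,t3)} \ {in(p4,t3)} = {in(p2,t1)}
  ∪ pre   = {in(p2,t1)} ∪ {pkg_at(p4,whs2), truck_at(t3,whs2)}
          = {in(p2,t1), pkg_at(p4,whs2), truck_at(t3,whs2)}

== RESULT ==
["in(p2,t1)", "pkg_at(p4,whs2)", "truck_at(t3,whs2)"]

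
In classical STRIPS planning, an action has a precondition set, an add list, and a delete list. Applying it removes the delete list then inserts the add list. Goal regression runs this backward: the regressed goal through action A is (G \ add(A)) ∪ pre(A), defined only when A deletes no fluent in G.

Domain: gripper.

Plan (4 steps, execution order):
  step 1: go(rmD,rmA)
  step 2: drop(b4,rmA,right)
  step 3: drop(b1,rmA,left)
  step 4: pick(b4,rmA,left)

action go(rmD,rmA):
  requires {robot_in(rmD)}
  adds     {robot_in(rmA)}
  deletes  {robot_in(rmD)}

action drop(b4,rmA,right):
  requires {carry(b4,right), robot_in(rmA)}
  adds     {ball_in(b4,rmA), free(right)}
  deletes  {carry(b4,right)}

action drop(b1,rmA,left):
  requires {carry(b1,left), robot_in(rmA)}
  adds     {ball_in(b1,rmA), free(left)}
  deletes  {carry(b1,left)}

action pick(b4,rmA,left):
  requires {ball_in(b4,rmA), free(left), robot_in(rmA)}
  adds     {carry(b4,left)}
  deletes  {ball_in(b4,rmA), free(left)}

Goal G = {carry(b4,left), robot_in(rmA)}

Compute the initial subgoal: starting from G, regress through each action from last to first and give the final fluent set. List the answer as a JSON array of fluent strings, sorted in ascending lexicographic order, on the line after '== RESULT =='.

Work backward from the goal:
  through step 4 (pick(b4,rmA,left)): drop {carry(b4,left)}, keep {robot_in(rmA)}, require {ball_in(b4,rmA), free(left), robot_in(rmA)}
    → {ball_in(b4,rmA), free(left), robot_in(rmA)}
  through step 3 (drop(b1,rmA,left)): drop {free(left)}, keep {ball_in(b4,rmA), robot_in(rmA)}, require {carry(b1,left), robot_in(rmA)}
    → {ball_in(b4,rmA), carry(b1,left), robot_in(rmA)}
  through step 2 (drop(b4,rmA,right)): drop {ball_in(b4,rmA)}, keep {carry(b1,left), robot_in(rmA)}, require {carry(b4,right), robot_in(rmA)}
    → {carry(b1,left), carry(b4,right), robot_in(rmA)}
  through step 1 (go(rmD,rmA)): drop {robot_in(rmA)}, keep {carry(b1,left), carry(b4,right)}, require {robot_in(rmD)}
    → {carry(b1,left), carry(b4,right), robot_in(rmD)}

== RESULT ==
["carry(b1,left)", "carry(b4,right)", "robot_in(rmD)"]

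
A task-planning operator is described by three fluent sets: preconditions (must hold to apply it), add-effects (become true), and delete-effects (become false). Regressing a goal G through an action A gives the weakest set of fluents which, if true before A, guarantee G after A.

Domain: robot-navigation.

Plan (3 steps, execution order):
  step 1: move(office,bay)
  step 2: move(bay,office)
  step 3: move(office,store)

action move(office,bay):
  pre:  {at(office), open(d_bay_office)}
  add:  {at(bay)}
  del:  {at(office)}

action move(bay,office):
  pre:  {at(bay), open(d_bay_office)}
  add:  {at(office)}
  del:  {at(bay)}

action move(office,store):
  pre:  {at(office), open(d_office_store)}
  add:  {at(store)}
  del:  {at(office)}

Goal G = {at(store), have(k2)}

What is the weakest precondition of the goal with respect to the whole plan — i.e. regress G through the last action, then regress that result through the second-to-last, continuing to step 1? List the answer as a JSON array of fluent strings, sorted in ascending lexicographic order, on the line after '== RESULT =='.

Work backward from the goal:
  through step 3 (move(office,store)): drop {at(store)}, keep {have(k2)}, require {at(office), open(d_office_store)}
    → {at(office), have(k2), open(d_office_store)}
  through step 2 (move(bay,office)): drop {at(office)}, keep {have(k2), open(d_office_store)}, require {at(bay), open(d_bay_office)}
    → {at(bay), have(k2), open(d_bay_office), open(d_office_store)}
  through step 1 (move(office,bay)): drop {at(bay)}, keep {have(k2), open(d_bay_office), open(d_office_store)}, require {at(office), open(d_bay_office)}
    → {at(office), have(k2), open(d_bay_office), open(d_office_store)}

== RESULT ==
["at(office)", "have(k2)", "open(d_bay_office)", "open(d_office_store)"]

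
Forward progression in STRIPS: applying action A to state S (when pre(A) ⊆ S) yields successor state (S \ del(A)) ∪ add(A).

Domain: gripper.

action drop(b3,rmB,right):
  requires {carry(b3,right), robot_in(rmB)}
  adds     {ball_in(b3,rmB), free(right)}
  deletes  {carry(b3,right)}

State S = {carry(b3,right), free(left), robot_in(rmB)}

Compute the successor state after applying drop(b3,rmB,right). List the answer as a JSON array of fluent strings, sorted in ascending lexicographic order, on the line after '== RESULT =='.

Progress:
  pre ⊆ S: {carry(b3,right), robot_in(rmB)} ⊆ S  — applicable
  S \ del = {free(left), robot_in(rmB)}
  ∪ add   = {ball_in(b3,rmB), free(left), free(right), robot_in(rmB)}

== RESULT ==
["ball_in(b3,rmB)", "free(left)", "free(right)", "robot_in(rmB)"]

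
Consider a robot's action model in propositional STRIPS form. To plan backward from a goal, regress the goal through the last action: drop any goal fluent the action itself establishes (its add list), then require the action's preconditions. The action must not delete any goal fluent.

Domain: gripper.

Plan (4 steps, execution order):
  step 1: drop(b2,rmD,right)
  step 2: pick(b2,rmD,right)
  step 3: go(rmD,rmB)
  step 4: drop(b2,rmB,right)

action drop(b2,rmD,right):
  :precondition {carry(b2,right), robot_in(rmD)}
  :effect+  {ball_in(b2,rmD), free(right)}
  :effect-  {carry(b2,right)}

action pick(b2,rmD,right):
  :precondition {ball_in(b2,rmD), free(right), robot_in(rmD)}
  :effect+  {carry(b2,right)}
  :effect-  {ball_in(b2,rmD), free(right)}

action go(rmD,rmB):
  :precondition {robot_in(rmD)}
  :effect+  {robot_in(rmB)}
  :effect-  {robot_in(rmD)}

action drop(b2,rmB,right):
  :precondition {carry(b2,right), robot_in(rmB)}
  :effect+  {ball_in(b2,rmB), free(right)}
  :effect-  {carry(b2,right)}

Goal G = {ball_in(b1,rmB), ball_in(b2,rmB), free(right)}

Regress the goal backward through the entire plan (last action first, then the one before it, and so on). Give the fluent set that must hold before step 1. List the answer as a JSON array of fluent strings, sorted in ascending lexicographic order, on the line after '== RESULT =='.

Work backward from the goal:
  through step 4 (drop(b2,rmB,right)): drop {ball_in(b2,rmB), free(right)}, keep {ball_in(b1,rmB)}, require {carry(b2,right), robot_in(rmB)}
    → {ball_in(b1,rmB), carry(b2,right), robot_in(rmB)}
  through step 3 (go(rmD,rmB)): drop {robot_in(rmB)}, keep {ball_in(b1,rmB), carry(b2,right)}, require {robot_in(rmD)}
    → {ball_in(b1,rmB), carry(b2,right), robot_in(rmD)}
  through step 2 (pick(b2,rmD,right)): drop {carry(b2,right)}, keep {ball_in(b1,rmB), robot_in(rmD)}, require {ball_in(b2,rmD), free(right), robot_in(rmD)}
    → {ball_in(b1,rmB), ball_in(b2,rmD), free(right), robot_in(rmD)}
  through step 1 (drop(b2,rmD,right)): drop {ball_in(b2,rmD), free(right)}, keep {ball_in(b1,rmB), robot_in(rmD)}, require {carry(b2,right), robot_in(rmD)}
    → {ball_in(b1,rmB), carry(b2,right), robot_in(rmD)}

== RESULT ==
["ball_in(b1,rmB)", "carry(b2,right)", "robot_in(rmD)"]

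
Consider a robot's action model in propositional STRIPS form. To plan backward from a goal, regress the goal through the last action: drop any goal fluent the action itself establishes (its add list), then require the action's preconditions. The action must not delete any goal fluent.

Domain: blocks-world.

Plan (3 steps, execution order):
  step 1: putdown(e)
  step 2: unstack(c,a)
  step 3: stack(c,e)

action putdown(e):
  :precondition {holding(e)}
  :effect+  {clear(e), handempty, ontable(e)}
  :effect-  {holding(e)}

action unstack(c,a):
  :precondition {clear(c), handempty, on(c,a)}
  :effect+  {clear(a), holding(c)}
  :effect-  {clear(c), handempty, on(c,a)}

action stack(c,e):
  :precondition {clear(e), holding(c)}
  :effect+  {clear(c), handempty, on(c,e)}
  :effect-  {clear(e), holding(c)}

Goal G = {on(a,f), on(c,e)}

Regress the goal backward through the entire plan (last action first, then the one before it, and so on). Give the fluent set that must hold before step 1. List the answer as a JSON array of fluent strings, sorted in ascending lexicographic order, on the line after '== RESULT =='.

Regress step by step:
  through step 3 (stack(c,e)): drop {on(c,e)}, keep {on(a,f)}, require {clear(e), holding(c)}
    → {clear(e), holding(c), on(a,f)}
  through step 2 (unstack(c,a)): drop {holding(c)}, keep {clear(e), on(a,f)}, require {clear(c), handempty, on(c,a)}
    → {clear(c), clear(e), handempty, on(a,f), on(c,a)}
  through step 1 (putdown(e)): drop {clear(e), handempty}, keep {clear(c), on(a,f), on(c,a)}, require {holding(e)}
    → {clear(c), holding(e), on(a,f), on(c,a)}

== RESULT ==
["clear(c)", "holding(e)", "on(a,f)", "on(c,a)"]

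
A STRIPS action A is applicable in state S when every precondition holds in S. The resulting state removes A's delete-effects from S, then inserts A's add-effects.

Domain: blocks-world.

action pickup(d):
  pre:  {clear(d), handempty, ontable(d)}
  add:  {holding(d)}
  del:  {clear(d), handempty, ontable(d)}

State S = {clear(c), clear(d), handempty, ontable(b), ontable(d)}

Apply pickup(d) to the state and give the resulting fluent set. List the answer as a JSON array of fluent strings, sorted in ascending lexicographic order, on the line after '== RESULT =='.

Progress:
  pre ⊆ S: {clear(d), handempty, ontable(d)} ⊆ S  — applicable
  S \ del = {clear(c), ontable(b)}
  ∪ add   = {clear(c), holding(d), ontable(b)}

== RESULT ==
["clear(c)", "holding(d)", "ontable(b)"]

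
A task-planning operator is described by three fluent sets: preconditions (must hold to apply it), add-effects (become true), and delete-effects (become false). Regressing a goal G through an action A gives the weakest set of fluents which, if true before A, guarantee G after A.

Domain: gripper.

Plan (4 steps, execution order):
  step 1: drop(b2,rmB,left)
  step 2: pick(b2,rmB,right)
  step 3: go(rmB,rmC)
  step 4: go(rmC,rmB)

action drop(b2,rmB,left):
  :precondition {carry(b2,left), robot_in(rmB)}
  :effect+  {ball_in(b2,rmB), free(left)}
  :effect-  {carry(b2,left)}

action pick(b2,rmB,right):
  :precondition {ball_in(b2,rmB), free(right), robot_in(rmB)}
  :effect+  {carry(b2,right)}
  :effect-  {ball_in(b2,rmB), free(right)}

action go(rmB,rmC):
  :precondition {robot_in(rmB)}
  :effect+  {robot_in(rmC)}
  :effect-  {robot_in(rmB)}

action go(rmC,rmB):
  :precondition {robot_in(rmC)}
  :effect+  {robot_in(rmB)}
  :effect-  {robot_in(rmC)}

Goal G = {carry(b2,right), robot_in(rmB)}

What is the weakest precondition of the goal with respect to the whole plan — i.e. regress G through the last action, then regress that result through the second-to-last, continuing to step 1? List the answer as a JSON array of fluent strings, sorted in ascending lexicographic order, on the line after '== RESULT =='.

Regress step by step:
  through step 4 (go(rmC,rmB)): drop {robot_in(rmB)}, keep {carry(b2,right)}, require {robot_in(rmC)}
    → {carry(b2,right), robot_in(rmC)}
  through step 3 (go(rmB,rmC)): drop {robot_in(rmC)}, keep {carry(b2,right)}, require {robot_in(rmB)}
    → {carry(b2,right), robot_in(rmB)}
  through step 2 (pick(b2,rmB,right)): drop {carry(b2,right)}, keep {robot_in(rmB)}, require {ball_in(b2,rmB), free(right), robot_in(rmB)}
    → {ball_in(b2,rmB), free(right), robot_in(rmB)}
  through step 1 (drop(b2,rmB,left)): drop {ball_in(b2,rmB)}, keep {free(right), robot_in(rmB)}, require {carry(b2,left), robot_in(rmB)}
    → {carry(b2,left), free(right), robot_in(rmB)}

== RESULT ==
["carry(b2,left)", "free(right)", "robot_in(rmB)"]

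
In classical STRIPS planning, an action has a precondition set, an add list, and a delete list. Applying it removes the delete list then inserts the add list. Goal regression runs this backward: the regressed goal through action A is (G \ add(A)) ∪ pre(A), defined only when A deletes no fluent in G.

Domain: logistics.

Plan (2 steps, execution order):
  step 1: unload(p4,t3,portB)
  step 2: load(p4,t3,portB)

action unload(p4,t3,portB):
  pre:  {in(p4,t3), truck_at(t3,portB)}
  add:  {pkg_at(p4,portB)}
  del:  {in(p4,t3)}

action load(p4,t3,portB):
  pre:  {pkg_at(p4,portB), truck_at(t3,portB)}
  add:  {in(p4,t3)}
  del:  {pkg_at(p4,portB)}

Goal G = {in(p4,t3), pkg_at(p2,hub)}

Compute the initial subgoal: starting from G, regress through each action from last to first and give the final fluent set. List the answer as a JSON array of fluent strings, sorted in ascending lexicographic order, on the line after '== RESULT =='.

Regress step by step:
  through step 2 (load(p4,t3,portB)): drop {in(p4,t3)}, keep {pkg_at(p2,hub)}, require {pkg_at(p4,portB), truck_at(t3,portB)}
    → {pkg_at(p2,hub), pkg_at(p4,portB), truck_at(t3,portB)}
  through step 1 (unload(p4,t3,portB)): drop {pkg_at(p4,portB)}, keep {pkg_at(p2,hub), truck_at(t3,portB)}, require {in(p4,t3), truck_at(t3,portB)}
    → {in(p4,t3), pkg_at(p2,hub), truck_at(t3,portB)}

== RESULT ==
["in(p4,t3)", "pkg_at(p2,hub)", "truck_at(t3,portB)"]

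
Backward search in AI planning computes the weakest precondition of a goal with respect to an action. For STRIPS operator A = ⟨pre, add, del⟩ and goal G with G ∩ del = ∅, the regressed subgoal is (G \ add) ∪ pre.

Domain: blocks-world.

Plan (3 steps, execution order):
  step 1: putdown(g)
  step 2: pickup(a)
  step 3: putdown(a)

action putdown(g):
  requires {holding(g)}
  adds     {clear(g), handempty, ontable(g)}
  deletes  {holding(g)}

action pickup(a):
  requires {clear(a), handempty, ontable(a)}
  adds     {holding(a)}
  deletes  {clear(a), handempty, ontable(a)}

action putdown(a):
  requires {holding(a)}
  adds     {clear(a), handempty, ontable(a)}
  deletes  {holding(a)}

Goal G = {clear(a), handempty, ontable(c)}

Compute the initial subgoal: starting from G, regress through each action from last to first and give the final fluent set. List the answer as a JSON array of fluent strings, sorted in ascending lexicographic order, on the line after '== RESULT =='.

Work backward from the goal:
  through step 3 (putdown(a)): drop {clear(a), handempty}, keep {ontable(c)}, require {holding(a)}
    → {holding(a), ontable(c)}
  through step 2 (pickup(a)): drop {holding(a)}, keep {ontable(c)}, require {clear(a), handempty, ontable(a)}
    → {clear(a), handempty, ontable(a), ontable(c)}
  through step 1 (putdown(g)): drop {handempty}, keep {clear(a), ontable(a), ontable(c)}, require {holding(g)}
    → {clear(a), holding(g), ontable(a), ontable(c)}

== RESULT ==
["clear(a)", "holding(g)", "ontable(a)", "ontable(c)"]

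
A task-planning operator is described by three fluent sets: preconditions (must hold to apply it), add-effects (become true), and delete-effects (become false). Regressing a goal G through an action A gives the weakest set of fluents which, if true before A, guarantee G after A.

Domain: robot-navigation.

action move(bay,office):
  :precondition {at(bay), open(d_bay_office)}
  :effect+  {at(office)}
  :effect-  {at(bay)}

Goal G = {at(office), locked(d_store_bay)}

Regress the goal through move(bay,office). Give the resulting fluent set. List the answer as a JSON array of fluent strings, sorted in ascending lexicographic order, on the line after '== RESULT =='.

Compute (G \ add) ∪ pre:
  G ∩ del = {}  (empty — regression defined)
  G \ add = {at(office), locked(d_store_bay)} \ {at(office)} = {locked(d_store_bay)}
  ∪ pre   = {locked(d_store_bay)} ∪ {at(bay), open(d_bay_office)}
          = {at(bay), locked(d_store_bay), open(d_bay_office)}

== RESULT ==
["at(bay)", "locked(d_store_bay)", "open(d_bay_office)"]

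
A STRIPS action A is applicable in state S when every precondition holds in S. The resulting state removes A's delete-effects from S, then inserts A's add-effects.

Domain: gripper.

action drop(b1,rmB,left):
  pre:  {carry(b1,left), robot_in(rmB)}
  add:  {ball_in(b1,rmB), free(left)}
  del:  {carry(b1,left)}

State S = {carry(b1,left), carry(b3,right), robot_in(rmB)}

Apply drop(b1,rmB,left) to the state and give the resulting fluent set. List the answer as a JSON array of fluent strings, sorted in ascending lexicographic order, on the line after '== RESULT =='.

Progress:
  pre ⊆ S: {carry(b1,left), robot_in(rmB)} ⊆ S  — applicable
  S \ del = {carry(b3,right), robot_in(rmB)}
  ∪ add   = {ball_in(b1,rmB), carry(b3,right), free(left), robot_in(rmB)}

== RESULT ==
["ball_in(b1,rmB)", "carry(b3,right)", "free(left)", "robot_in(rmB)"]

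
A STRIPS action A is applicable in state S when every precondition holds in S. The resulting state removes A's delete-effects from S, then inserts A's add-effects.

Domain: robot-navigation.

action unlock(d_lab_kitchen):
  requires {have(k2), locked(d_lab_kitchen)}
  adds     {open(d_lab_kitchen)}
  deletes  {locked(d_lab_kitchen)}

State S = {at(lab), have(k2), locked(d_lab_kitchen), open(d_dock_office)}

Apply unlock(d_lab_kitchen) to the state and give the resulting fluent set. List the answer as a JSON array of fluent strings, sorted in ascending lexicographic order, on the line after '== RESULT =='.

Compute (S \ del) ∪ add:
  pre ⊆ S: {have(k2), locked(d_lab_kitchen)} ⊆ S  — applicable
  S \ del = {at(lab), have(k2), open(d_dock_office)}
  ∪ add   = {at(lab), have(k2), open(d_dock_office), open(d_lab_kitchen)}

== RESULT ==
["at(lab)", "have(k2)", "open(d_dock_office)", "open(d_lab_kitchen)"]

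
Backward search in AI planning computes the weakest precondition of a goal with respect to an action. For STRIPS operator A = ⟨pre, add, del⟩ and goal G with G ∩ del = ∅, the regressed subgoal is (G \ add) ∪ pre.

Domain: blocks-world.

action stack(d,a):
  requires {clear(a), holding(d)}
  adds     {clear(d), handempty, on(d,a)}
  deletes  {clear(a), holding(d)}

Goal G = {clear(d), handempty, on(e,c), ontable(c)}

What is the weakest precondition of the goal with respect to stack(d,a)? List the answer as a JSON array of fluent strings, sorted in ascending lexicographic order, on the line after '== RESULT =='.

Regress:
  G ∩ del = {}  (empty — regression defined)
  G \ add = {clear(d), handempty, on(e,c), ontable(c)} \ {clear(d), handempty, on(d,a)} = {on(e,c), ontable(c)}
  ∪ pre   = {on(e,c), ontable(c)} ∪ {clear(a), holding(d)}
          = {clear(a), holding(d), on(e,c), ontable(c)}

== RESULT ==
["clear(a)", "holding(d)", "on(e,c)", "ontable(c)"]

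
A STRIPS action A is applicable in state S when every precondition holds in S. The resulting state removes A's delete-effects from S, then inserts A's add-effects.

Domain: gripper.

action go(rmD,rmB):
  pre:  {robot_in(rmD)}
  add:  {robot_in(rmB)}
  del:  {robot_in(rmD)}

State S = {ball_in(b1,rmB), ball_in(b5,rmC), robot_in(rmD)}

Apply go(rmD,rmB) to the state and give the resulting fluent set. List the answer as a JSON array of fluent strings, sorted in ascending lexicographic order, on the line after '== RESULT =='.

Compute (S \ del) ∪ add:
  pre ⊆ S: {robot_in(rmD)} ⊆ S  — applicable
  S \ del = {ball_in(b1,rmB), ball_in(b5,rmC)}
  ∪ add   = {ball_in(b1,rmB), ball_in(b5,rmC), robot_in(rmB)}

== RESULT ==
["ball_in(b1,rmB)", "ball_in(b5,rmC)", "robot_in(rmB)"]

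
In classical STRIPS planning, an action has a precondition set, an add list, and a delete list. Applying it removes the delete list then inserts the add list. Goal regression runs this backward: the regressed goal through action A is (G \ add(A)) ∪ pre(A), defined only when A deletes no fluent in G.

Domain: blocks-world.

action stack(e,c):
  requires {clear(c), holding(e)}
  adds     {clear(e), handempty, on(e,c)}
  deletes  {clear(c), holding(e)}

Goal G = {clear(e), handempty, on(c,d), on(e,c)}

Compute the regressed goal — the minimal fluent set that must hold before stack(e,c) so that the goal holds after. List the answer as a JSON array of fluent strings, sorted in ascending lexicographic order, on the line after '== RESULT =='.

Compute (G \ add) ∪ pre:
  G ∩ del = {}  (empty — regression defined)
  G \ add = {clear(e), handempty, on(c,d), on(e,c)} \ {clear(e), handempty, on(e,c)} = {on(c,d)}
  ∪ pre   = {on(c,d)} ∪ {clear(c), holding(e)}
          = {clear(c), holding(e), on(c,d)}

== RESULT ==
["clear(c)", "holding(e)", "on(c,d)"]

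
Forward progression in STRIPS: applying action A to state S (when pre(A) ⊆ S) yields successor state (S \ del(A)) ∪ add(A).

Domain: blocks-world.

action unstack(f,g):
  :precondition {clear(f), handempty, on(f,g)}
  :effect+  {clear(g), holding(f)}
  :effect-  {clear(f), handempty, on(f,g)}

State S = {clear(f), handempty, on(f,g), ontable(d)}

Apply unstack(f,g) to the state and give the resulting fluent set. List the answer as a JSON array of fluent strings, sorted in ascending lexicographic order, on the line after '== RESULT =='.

Compute (S \ del) ∪ add:
  pre ⊆ S: {clear(f), handempty, on(f,g)} ⊆ S  — applicable
  S \ del = {ontable(d)}
  ∪ add   = {clear(g), holding(f), ontable(d)}

== RESULT ==
["clear(g)", "holding(f)", "ontable(d)"]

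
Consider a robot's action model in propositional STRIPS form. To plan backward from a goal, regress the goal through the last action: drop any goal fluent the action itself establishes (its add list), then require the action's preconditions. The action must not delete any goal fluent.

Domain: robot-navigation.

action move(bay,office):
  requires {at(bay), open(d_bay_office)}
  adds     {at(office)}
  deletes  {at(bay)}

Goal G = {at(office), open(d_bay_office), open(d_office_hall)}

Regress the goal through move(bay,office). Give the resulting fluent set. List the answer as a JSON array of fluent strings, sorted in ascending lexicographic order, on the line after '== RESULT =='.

Compute (G \ add) ∪ pre:
  G ∩ del = {}  (empty — regression defined)
  G \ add = {at(office), open(d_bay_office), open(d_office_hall)} \ {at(office)} = {open(d_bay_office), open(d_office_hall)}
  ∪ pre   = {open(d_bay_office), open(d_office_hall)} ∪ {at(bay), open(d_bay_office)}
          = {at(bay), open(d_bay_office), open(d_office_hall)}

== RESULT ==
["at(bay)", "open(d_bay_office)", "open(d_office_hall)"]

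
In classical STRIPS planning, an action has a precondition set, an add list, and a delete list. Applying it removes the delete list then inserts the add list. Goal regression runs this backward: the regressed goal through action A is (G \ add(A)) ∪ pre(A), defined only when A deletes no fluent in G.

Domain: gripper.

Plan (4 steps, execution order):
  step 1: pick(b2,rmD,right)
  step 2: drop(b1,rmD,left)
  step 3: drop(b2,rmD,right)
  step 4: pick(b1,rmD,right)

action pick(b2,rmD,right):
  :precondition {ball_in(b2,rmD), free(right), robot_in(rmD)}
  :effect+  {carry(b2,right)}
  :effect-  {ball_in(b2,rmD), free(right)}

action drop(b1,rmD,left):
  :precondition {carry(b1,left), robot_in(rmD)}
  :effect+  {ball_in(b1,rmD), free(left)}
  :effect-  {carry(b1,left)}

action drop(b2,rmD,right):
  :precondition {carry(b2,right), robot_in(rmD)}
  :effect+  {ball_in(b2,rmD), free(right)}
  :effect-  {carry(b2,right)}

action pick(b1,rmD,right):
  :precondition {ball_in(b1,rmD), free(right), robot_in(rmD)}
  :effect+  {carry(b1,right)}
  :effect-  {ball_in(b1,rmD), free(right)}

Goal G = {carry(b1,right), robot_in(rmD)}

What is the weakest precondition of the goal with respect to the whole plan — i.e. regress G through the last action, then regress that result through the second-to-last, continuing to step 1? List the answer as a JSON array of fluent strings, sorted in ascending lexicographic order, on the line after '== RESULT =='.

Regress step by step:
  through step 4 (pick(b1,rmD,right)): drop {carry(b1,right)}, keep {robot_in(rmD)}, require {ball_in(b1,rmD), free(right), robot_in(rmD)}
    → {ball_in(b1,rmD), free(right), robot_in(rmD)}
  through step 3 (drop(b2,rmD,right)): drop {free(right)}, keep {ball_in(b1,rmD), robot_in(rmD)}, require {carry(b2,right), robot_in(rmD)}
    → {ball_in(b1,rmD), carry(b2,right), robot_in(rmD)}
  through step 2 (drop(b1,rmD,left)): drop {ball_in(b1,rmD)}, keep {carry(b2,right), robot_in(rmD)}, require {carry(b1,left), robot_in(rmD)}
    → {carry(b1,left), carry(b2,right), robot_in(rmD)}
  through step 1 (pick(b2,rmD,right)): drop {carry(b2,right)}, keep {carry(b1,left), robot_in(rmD)}, require {ball_in(b2,rmD), free(right), robot_in(rmD)}
    → {ball_in(b2,rmD), carry(b1,left), free(right), robot_in(rmD)}

== RESULT ==
["ball_in(b2,rmD)", "carry(b1,left)", "free(right)", "robot_in(rmD)"]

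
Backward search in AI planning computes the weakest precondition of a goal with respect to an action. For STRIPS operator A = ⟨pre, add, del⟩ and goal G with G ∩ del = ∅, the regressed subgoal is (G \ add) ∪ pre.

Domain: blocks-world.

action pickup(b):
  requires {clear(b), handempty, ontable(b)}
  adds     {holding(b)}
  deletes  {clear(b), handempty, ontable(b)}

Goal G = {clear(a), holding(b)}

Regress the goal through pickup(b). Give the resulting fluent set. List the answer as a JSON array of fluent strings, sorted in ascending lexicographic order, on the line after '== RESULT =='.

Compute (G \ add) ∪ pre:
  G ∩ del = {}  (empty — regression defined)
  G \ add = {clear(a), holding(b)} \ {holding(b)} = {clear(a)}
  ∪ pre   = {clear(a)} ∪ {clear(b), handempty, ontable(b)}
          = {clear(a), clear(b), handempty, ontable(b)}

== RESULT ==
["clear(a)", "clear(b)", "handempty", "ontable(b)"]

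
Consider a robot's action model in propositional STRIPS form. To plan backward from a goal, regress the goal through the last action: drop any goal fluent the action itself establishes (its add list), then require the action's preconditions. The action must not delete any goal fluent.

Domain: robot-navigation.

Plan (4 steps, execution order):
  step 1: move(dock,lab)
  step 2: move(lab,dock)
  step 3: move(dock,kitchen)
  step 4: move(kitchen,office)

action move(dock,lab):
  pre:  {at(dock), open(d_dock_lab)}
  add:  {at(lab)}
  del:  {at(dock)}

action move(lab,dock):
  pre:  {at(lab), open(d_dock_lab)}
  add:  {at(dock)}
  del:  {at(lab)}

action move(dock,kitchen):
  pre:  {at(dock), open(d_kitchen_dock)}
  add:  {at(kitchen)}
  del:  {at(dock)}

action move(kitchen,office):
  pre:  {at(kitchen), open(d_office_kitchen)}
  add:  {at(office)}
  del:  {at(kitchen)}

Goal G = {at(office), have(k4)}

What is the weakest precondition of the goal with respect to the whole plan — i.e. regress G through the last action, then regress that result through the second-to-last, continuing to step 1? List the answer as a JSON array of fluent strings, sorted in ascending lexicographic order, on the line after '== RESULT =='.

Work backward from the goal:
  through step 4 (move(kitchen,office)): drop {at(office)}, keep {have(k4)}, require {at(kitchen), open(d_office_kitchen)}
    → {at(kitchen), have(k4), open(d_office_kitchen)}
  through step 3 (move(dock,kitchen)): drop {at(kitchen)}, keep {have(k4), open(d_office_kitchen)}, require {at(dock), open(d_kitchen_dock)}
    → {at(dock), have(k4), open(d_kitchen_dock), open(d_office_kitchen)}
  through step 2 (move(lab,dock)): drop {at(dock)}, keep {have(k4), open(d_kitchen_dock), open(d_office_kitchen)}, require {at(lab), open(d_dock_lab)}
    → {at(lab), have(k4), open(d_dock_lab), open(d_kitchen_dock), open(d_office_kitchen)}
  through step 1 (move(dock,lab)): drop {at(lab)}, keep {have(k4), open(d_dock_lab), open(d_kitchen_dock), open(d_office_kitchen)}, require {at(dock), open(d_dock_lab)}
    → {at(dock), have(k4), open(d_dock_lab), open(d_kitchen_dock), open(d_office_kitchen)}

== RESULT ==
["at(dock)", "have(k4)", "open(d_dock_lab)", "open(d_kitchen_dock)", "open(d_office_kitchen)"]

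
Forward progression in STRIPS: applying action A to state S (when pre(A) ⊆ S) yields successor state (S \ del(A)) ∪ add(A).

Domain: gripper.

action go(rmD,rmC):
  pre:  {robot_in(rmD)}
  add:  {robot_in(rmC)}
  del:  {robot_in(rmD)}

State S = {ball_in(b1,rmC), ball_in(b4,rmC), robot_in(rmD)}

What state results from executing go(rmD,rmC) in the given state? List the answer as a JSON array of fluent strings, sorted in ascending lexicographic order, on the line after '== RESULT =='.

Compute (S \ del) ∪ add:
  pre ⊆ S: {robot_in(rmD)} ⊆ S  — applicable
  S \ del = {ball_in(b1,rmC), ball_in(b4,rmC)}
  ∪ add   = {ball_in(b1,rmC), ball_in(b4,rmC), robot_in(rmC)}

== RESULT ==
["ball_in(b1,rmC)", "ball_in(b4,rmC)", "robot_in(rmC)"]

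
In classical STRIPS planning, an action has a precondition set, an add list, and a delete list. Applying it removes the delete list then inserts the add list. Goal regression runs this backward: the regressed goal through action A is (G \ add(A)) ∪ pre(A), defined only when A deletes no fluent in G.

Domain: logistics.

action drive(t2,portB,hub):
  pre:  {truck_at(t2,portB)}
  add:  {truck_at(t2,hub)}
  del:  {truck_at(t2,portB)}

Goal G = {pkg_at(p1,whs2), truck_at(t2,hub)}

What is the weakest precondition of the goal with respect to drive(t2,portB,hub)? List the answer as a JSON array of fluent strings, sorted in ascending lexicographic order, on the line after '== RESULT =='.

Regress:
  G ∩ del = {}  (empty — regression defined)
  G \ add = {pkg_at(p1,whs2), truck_at(t2,hub)} \ {truck_at(t2,hub)} = {pkg_at(p1,whs2)}
  ∪ pre   = {pkg_at(p1,whs2)} ∪ {truck_at(t2,portB)}
          = {pkg_at(p1,whs2), truck_at(t2,portB)}

== RESULT ==
["pkg_at(p1,whs2)", "truck_at(t2,portB)"]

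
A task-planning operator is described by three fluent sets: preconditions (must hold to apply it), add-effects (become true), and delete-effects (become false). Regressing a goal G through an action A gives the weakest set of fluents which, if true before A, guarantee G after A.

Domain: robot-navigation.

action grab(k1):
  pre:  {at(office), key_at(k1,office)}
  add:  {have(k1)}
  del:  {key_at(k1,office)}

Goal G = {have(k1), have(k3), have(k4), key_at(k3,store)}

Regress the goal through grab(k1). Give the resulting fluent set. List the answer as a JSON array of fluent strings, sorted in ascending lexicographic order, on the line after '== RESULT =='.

Compute (G \ add) ∪ pre:
  G ∩ del = {}  (empty — regression defined)
  G \ add = {have(k1), have(k3), have(k4), key_at(k3,store)} \ {have(k1)} = {have(k3), have(k4), key_at(k3,store)}
  ∪ pre   = {have(k3), have(k4), key_at(k3,store)} ∪ {at(office), key_at(k1,office)}
          = {at(office), have(k3), have(k4), key_at(k1,office), key_at(k3,store)}

== RESULT ==
["at(office)", "have(k3)", "have(k4)", "key_at(k1,office)", "key_at(k3,store)"]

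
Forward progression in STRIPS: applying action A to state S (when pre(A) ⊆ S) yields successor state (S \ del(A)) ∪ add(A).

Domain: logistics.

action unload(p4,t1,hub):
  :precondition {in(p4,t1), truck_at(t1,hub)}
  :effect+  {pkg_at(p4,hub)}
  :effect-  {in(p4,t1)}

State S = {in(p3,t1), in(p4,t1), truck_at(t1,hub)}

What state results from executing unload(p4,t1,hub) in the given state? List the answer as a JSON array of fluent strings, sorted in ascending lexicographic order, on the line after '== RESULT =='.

Compute (S \ del) ∪ add:
  pre ⊆ S: {in(p4,t1), truck_at(t1,hub)} ⊆ S  — applicable
  S \ del = {in(p3,t1), truck_at(t1,hub)}
  ∪ add   = {in(p3,t1), pkg_at(p4,hub), truck_at(t1,hub)}

== RESULT ==
["in(p3,t1)", "pkg_at(p4,hub)", "truck_at(t1,hub)"]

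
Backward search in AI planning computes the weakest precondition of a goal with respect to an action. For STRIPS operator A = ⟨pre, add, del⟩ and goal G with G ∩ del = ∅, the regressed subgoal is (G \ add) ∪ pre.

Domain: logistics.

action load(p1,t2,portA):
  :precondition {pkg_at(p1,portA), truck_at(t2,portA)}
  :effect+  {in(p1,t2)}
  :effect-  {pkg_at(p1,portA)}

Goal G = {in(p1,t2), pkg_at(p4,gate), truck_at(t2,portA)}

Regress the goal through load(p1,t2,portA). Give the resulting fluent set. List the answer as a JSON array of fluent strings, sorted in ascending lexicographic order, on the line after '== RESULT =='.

Compute (G \ add) ∪ pre:
  G ∩ del = {}  (empty — regression defined)
  G \ add = {in(p1,t2), pkg_at(p4,gate), truck_at(t2,portA)} \ {in(p1,t2)} = {pkg_at(p4,gate), truck_at(t2,portA)}
  ∪ pre   = {pkg_at(p4,gate), truck_at(t2,portA)} ∪ {pkg_at(p1,portA), truck_at(t2,portA)}
          = {pkg_at(p1,portA), pkg_at(p4,gate), truck_at(t2,portA)}

== RESULT ==
["pkg_at(p1,portA)", "pkg_at(p4,gate)", "truck_at(t2,portA)"]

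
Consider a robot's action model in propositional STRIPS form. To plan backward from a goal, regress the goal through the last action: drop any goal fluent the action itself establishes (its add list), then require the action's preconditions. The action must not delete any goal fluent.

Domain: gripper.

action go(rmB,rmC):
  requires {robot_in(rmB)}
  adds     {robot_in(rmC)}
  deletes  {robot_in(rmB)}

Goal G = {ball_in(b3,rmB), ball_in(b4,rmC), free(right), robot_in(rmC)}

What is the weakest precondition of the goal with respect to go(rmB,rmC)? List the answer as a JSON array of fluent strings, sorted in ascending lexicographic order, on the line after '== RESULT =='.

Compute (G \ add) ∪ pre:
  G ∩ del = {}  (empty — regression defined)
  G \ add = {ball_in(b3,rmB), ball_in(b4,rmC), free(right), robot_in(rmC)} \ {robot_in(rmC)} = {ball_in(b3,rmB), ball_in(b4,rmC), free(right)}
  ∪ pre   = {ball_in(b3,rmB), ball_in(b4,rmC), free(right)} ∪ {robot_in(rmB)}
          = {ball_in(b3,rmB), ball_in(b4,rmC), free(right), robot_in(rmB)}

== RESULT ==
["ball_in(b3,rmB)", "ball_in(b4,rmC)", "free(right)", "robot_in(rmB)"]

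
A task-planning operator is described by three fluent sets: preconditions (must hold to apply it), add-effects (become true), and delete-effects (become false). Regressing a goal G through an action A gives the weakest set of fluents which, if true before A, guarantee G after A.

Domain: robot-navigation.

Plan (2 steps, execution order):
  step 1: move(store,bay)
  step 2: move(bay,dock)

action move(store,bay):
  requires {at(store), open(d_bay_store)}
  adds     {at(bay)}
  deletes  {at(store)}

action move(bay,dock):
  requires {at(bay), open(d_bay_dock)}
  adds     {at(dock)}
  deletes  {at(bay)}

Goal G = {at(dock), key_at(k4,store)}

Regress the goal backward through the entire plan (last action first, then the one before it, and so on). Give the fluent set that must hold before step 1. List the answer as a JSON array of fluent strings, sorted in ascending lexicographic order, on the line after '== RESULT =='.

Regress step by step:
  through step 2 (move(bay,dock)): drop {at(dock)}, keep {key_at(k4,store)}, require {at(bay), open(d_bay_dock)}
    → {at(bay), key_at(k4,store), open(d_bay_dock)}
  through step 1 (move(store,bay)): drop {at(bay)}, keep {key_at(k4,store), open(d_bay_dock)}, require {at(store), open(d_bay_store)}
    → {at(store), key_at(k4,store), open(d_bay_dock), open(d_bay_store)}

== RESULT ==
["at(store)", "key_at(k4,store)", "open(d_bay_dock)", "open(d_bay_store)"]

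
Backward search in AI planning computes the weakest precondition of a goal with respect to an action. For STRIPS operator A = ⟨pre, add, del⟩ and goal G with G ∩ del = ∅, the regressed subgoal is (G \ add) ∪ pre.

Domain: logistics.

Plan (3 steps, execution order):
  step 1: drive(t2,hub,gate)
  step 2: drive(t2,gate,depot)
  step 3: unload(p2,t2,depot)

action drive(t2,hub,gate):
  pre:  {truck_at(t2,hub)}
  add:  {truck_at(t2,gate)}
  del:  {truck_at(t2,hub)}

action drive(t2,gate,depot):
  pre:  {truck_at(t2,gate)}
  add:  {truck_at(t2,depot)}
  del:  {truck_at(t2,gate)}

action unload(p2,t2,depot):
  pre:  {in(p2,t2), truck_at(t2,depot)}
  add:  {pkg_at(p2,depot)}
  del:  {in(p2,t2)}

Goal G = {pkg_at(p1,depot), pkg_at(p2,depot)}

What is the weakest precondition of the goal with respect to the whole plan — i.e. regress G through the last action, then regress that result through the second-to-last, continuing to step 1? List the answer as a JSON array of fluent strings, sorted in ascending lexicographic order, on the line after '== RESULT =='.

Work backward from the goal:
  through step 3 (unload(p2,t2,depot)): drop {pkg_at(p2,depot)}, keep {pkg_at(p1,depot)}, require {in(p2,t2), truck_at(t2,depot)}
    → {in(p2,t2), pkg_at(p1,depot), truck_at(t2,depot)}
  through step 2 (drive(t2,gate,depot)): drop {truck_at(t2,depot)}, keep {in(p2,t2), pkg_at(p1,depot)}, require {truck_at(t2,gate)}
    → {in(p2,t2), pkg_at(p1,depot), truck_at(t2,gate)}
  through step 1 (drive(t2,hub,gate)): drop {truck_at(t2,gate)}, keep {in(p2,t2), pkg_at(p1,depot)}, require {truck_at(t2,hub)}
    → {in(p2,t2), pkg_at(p1,depot), truck_at(t2,hub)}

== RESULT ==
["in(p2,t2)", "pkg_at(p1,depot)", "truck_at(t2,hub)"]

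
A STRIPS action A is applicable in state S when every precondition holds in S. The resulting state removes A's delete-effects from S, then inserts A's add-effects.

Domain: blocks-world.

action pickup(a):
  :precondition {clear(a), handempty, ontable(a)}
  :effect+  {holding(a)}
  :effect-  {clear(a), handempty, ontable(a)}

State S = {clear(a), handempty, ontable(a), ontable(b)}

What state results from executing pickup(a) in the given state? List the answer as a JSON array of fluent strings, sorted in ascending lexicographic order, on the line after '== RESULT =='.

Compute (S \ del) ∪ add:
  pre ⊆ S: {clear(a), handempty, ontable(a)} ⊆ S  — applicable
  S \ del = {ontable(b)}
  ∪ add   = {holding(a), ontable(b)}

== RESULT ==
["holding(a)", "ontable(b)"]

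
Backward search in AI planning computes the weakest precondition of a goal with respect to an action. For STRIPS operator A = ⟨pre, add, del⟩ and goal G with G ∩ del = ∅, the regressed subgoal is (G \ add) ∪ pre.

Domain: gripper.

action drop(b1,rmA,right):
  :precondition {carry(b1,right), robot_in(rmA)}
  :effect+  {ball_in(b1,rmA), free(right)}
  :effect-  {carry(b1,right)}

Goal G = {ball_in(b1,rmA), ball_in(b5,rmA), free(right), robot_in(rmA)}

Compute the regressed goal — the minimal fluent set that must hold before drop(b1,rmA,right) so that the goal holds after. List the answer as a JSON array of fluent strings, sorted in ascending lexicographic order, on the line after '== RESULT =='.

Compute (G \ add) ∪ pre:
  G ∩ del = {}  (empty — regression defined)
  G \ add = {ball_in(b1,rmA), ball_in(b5,rmA), free(right), robot_in(rmA)} \ {ball_in(b1,rmA), free(right)} = {ball_in(b5,rmA), robot_in(rmA)}
  ∪ pre   = {ball_in(b5,rmA), robot_in(rmA)} ∪ {carry(b1,right), robot_in(rmA)}
          = {ball_in(b5,rmA), carry(b1,right), robot_in(rmA)}

== RESULT ==
["ball_in(b5,rmA)", "carry(b1,right)", "robot_in(rmA)"]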